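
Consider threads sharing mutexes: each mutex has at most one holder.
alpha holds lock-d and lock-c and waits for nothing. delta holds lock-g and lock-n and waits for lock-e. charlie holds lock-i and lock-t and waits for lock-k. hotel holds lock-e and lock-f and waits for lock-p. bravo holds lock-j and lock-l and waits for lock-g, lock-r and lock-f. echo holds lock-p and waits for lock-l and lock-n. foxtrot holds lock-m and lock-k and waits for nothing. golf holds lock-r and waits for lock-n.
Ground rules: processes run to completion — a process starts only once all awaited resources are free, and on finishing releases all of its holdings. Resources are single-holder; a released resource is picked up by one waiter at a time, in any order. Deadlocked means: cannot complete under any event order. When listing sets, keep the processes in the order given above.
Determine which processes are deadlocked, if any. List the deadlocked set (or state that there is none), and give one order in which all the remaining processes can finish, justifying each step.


Deadlocked set: delta, hotel, bravo, echo and golf.
Key observation: along delta -> hotel -> echo -> delta, each member waits on what the next one holds — a deadlock; bravo and golf are caught in further circular waits.
The rest can finish in the order foxtrot, alpha, charlie.
Check, step by step:
  run foxtrot (it waits on nothing); releases lock-m and lock-k
  run alpha (it waits on nothing); releases lock-d and lock-c
  charlie waits on lock-k — all released -> runs and releases lock-i and lock-t


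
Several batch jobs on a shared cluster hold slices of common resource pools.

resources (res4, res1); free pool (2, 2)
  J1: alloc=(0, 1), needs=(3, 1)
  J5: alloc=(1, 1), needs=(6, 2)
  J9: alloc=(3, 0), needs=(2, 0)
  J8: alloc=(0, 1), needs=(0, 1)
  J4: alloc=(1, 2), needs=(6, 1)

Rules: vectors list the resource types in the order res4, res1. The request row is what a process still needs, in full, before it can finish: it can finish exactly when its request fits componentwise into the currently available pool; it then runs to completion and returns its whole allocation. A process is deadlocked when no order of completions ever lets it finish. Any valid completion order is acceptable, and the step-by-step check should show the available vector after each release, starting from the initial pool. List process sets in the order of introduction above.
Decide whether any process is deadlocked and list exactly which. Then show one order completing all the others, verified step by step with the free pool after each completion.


Deadlocked: J5 and J4.
Key observation: the wall is res4: completing J9, J8, J1 brings the pool only to (5, 4), and all the rest need more.
One completion order for the rest: J9, J8, J1. Step-by-step check:
  pool = (2, 2)
  J9 needs (2, 0) <= (2, 2) -> finishes; pool += (3, 0) = (5, 2)
  J8 needs (0, 1) <= (5, 2) -> finishes; pool += (0, 1) = (5, 3)
  J1 needs (3, 1) <= (5, 3) -> finishes; pool += (0, 1) = (5, 4)
None of the blocked processes ever fits:
  J5 still needs (6, 2) but only (5, 4) is free — short on res4
  J4 still needs (6, 1) but only (5, 4) is free — short on res4


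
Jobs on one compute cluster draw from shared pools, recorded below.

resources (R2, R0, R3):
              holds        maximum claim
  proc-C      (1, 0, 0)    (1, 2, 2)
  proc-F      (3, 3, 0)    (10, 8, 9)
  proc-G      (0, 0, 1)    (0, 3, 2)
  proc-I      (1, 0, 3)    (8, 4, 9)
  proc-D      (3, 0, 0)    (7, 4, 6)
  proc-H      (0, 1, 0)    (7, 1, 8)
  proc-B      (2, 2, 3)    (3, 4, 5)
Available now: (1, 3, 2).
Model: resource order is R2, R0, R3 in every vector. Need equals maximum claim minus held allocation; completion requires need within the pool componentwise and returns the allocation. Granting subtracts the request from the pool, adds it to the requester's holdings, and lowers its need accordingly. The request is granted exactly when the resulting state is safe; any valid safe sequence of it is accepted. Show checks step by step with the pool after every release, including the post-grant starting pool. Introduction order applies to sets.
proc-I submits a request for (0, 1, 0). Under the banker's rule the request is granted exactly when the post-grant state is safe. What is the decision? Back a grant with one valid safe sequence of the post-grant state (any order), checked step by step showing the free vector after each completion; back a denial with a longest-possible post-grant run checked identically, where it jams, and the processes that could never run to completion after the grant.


GRANT — the state after the grant stays safe, e.g. via proc-B, proc-G, proc-C, proc-D, proc-I, proc-F, proc-H.
Key observation: after the grant the pool drops to (1, 2, 2), which still lets proc-B finish first and unwind the rest.
Step-by-step check of the post-grant state:
  pool = (1, 2, 2)
  proc-B needs (1, 2, 2) <= (1, 2, 2) -> finishes; pool += (2, 2, 3) = (3, 4, 5)
  proc-G needs (0, 3, 1) <= (3, 4, 5) -> finishes; pool += (0, 0, 1) = (3, 4, 6)
  proc-C needs (0, 2, 2) <= (3, 4, 6) -> finishes; pool += (1, 0, 0) = (4, 4, 6)
  proc-D needs (4, 4, 6) <= (4, 4, 6) -> finishes; pool += (3, 0, 0) = (7, 4, 6)
  proc-I needs (7, 3, 6) <= (7, 4, 6) -> finishes; pool += (1, 1, 3) = (8, 5, 9)
  proc-F needs (7, 5, 9) <= (8, 5, 9) -> finishes; pool += (3, 3, 0) = (11, 8, 9)
  proc-H needs (7, 0, 8) <= (11, 8, 9) -> finishes; pool += (0, 1, 0) = (11, 9, 9)


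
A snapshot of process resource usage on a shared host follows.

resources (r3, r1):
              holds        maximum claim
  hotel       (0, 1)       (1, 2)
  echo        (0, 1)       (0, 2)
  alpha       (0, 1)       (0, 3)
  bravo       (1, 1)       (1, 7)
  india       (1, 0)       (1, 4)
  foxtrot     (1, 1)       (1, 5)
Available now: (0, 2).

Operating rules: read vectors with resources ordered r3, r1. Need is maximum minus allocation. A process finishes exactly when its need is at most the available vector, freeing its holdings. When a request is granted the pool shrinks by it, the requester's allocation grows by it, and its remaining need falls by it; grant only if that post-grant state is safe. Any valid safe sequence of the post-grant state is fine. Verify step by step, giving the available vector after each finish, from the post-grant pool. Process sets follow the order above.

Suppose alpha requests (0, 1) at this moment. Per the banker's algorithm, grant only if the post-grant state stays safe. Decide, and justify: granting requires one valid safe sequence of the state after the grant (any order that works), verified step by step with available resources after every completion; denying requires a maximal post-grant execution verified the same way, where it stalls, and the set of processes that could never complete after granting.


GRANT: granting preserves safety; a valid post-grant sequence is alpha, echo, foxtrot, india, hotel, bravo.
Key observation: the grant leaves (0, 1) free — enough for alpha, whose release restarts the cascade.
Check on the post-grant state, step by step:
  pool = (0, 1)
  alpha needs (0, 1) <= (0, 1) -> finishes; pool += (0, 2) = (0, 3)
  echo needs (0, 1) <= (0, 3) -> finishes; pool += (0, 1) = (0, 4)
  foxtrot needs (0, 4) <= (0, 4) -> finishes; pool += (1, 1) = (1, 5)
  india needs (0, 4) <= (1, 5) -> finishes; pool += (1, 0) = (2, 5)
  hotel needs (1, 1) <= (2, 5) -> finishes; pool += (0, 1) = (2, 6)
  bravo needs (0, 6) <= (2, 6) -> finishes; pool += (1, 1) = (3, 7)


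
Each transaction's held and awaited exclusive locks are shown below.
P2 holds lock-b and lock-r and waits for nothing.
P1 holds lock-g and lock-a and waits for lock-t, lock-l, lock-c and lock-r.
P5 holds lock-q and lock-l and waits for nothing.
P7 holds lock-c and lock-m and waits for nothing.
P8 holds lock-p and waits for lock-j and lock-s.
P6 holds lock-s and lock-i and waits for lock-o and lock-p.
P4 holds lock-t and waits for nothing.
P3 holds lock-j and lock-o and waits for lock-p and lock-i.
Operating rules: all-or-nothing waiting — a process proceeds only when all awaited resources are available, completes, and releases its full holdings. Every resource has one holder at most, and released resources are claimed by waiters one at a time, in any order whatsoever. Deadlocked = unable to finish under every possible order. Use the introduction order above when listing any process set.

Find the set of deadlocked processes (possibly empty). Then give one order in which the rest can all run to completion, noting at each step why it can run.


Deadlocked: P8, P6 and P3.
Key observation: the knot is the closed ring of waits P8 -> P6 -> P8; P3 is caught in further circular waits.
The rest can finish in the order P7, P2, P4, P5, P1.
Verifying each step:
  run P7 (it waits on nothing); releases lock-c and lock-m
  run P2 (it waits on nothing); releases lock-b and lock-r
  run P4 (it waits on nothing); releases lock-t
  run P5 (it waits on nothing); releases lock-q and lock-l
  P1 waits on lock-t, lock-l, lock-c and lock-r — all released -> runs and releases lock-g and lock-a


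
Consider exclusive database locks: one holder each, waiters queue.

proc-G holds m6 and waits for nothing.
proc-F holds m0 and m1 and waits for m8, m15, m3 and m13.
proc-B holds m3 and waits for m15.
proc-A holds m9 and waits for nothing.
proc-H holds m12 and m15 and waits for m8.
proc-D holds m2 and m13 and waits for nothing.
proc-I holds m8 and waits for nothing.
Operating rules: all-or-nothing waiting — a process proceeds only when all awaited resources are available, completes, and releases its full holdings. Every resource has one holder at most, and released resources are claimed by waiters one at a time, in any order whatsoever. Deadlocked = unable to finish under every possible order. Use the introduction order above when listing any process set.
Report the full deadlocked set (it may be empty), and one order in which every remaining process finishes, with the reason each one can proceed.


No process is deadlocked.
Key observation: the waits form no ring: some process can always run, and its releases unblock the others one by one.
One completion order for the rest: proc-I, proc-H, proc-B, proc-D, proc-G, proc-F, proc-A.
Verifying each step:
  proc-I: no waits; runs immediately, freeing m8
  run proc-H (all its waits — m8 — are resolved); releases m12 and m15
  run proc-B (all its waits — m15 — are resolved); releases m3
  proc-D: no waits; runs immediately, freeing m2 and m13
  proc-G: no waits; runs immediately, freeing m6
  run proc-F (all its waits — m8, m15, m3 and m13 — are resolved); releases m0 and m1
  proc-A: no waits; runs immediately, freeing m9


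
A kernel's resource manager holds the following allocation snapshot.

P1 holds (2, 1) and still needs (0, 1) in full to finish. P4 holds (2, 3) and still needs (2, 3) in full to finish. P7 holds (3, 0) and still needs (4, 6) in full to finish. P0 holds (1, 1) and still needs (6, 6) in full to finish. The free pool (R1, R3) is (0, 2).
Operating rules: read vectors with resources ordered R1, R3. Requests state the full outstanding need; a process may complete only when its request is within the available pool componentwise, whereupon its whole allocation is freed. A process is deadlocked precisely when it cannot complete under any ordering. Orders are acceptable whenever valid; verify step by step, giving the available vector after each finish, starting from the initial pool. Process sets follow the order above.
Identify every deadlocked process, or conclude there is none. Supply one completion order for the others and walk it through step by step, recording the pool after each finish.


No process is deadlocked.
Key observation: the pool covers P1 at once, and every later process fits after earlier releases.
One completion order for the rest: P1, P4, P7, P0. Check, step by step:
  pool = (0, 2)
  P1: need (0, 1) fits (0, 2); releases (2, 1), pool now (2, 3)
  P4: need (2, 3) fits (2, 3); releases (2, 3), pool now (4, 6)
  P7: need (4, 6) fits (4, 6); releases (3, 0), pool now (7, 6)
  P0: need (6, 6) fits (7, 6); releases (1, 1), pool now (8, 7)


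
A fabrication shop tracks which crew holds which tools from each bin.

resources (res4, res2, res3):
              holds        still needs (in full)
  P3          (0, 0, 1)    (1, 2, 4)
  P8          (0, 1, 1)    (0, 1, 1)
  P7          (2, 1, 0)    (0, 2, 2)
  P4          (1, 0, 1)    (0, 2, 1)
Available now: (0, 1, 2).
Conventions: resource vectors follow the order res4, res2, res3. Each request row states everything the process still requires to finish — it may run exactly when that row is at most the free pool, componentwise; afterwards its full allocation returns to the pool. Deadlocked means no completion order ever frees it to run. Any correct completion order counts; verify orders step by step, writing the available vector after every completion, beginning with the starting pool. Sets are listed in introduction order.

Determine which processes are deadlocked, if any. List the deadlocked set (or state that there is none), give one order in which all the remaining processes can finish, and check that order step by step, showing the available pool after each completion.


Nothing here is deadlocked.
Key observation: P8 leads a chain of completions in which each release enables another process.
One completion order for the rest: P8, P4, P7, P3. Step-by-step check:
  pool = (0, 1, 2)
  P8: need (0, 1, 1) fits (0, 1, 2); releases (0, 1, 1), pool now (0, 2, 3)
  P4: need (0, 2, 1) fits (0, 2, 3); releases (1, 0, 1), pool now (1, 2, 4)
  P7: need (0, 2, 2) fits (1, 2, 4); releases (2, 1, 0), pool now (3, 3, 4)
  P3: need (1, 2, 4) fits (3, 3, 4); releases (0, 0, 1), pool now (3, 3, 5)


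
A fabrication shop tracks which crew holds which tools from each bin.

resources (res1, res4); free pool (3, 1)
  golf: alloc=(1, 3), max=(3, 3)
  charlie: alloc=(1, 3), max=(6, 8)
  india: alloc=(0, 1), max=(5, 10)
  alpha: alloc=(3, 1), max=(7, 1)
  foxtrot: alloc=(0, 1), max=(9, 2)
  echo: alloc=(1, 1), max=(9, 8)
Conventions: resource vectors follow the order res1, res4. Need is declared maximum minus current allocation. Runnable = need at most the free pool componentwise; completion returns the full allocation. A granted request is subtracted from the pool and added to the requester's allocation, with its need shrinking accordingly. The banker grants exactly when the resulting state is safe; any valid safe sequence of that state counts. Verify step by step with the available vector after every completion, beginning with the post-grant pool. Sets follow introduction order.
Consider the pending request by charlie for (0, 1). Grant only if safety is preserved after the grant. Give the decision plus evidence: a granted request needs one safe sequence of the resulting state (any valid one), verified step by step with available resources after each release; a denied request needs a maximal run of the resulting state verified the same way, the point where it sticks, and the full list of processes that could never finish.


GRANT: granting preserves safety; a valid post-grant sequence is golf, alpha, charlie, echo, india, foxtrot.
Key observation: post-grant, (3, 0) remains, and an order beginning with golf completes everyone.
Verifying the post-grant state step by step:
  pool = (3, 0)
  run golf (needs (2, 0), free (3, 0)); after release of (1, 3) the pool is (4, 3)
  run alpha (needs (4, 0), free (4, 3)); after release of (3, 1) the pool is (7, 4)
  run charlie (needs (5, 4), free (7, 4)); after release of (1, 4) the pool is (8, 8)
  run echo (needs (8, 7), free (8, 8)); after release of (1, 1) the pool is (9, 9)
  run india (needs (5, 9), free (9, 9)); after release of (0, 1) the pool is (9, 10)
  run foxtrot (needs (9, 1), free (9, 10)); after release of (0, 1) the pool is (9, 11)


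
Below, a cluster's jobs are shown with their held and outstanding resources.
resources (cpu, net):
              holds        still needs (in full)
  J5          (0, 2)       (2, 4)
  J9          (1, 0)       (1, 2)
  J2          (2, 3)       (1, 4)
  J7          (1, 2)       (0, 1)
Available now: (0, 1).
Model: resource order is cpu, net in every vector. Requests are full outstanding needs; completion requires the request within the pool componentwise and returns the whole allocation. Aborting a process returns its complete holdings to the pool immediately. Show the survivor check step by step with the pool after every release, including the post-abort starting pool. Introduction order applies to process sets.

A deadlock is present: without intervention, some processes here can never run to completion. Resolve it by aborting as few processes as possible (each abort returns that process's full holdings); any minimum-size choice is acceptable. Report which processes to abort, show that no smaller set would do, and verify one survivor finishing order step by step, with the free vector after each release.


The answer: abort J5.
Key observation: J2 had no path to completion before; after the abort of J5 ((0, 2) returned), step 2 is where it fits.
No smaller set exists: with zero aborts the deadlock remains.
Survivors finish in the order: J7, J2, J9. Verifying each step (pool after the aborts first):
  pool = (0, 3)
  run J7 (needs (0, 1), free (0, 3)); after release of (1, 2) the pool is (1, 5)
  run J2 (needs (1, 4), free (1, 5)); after release of (2, 3) the pool is (3, 8)
  run J9 (needs (1, 2), free (3, 8)); after release of (1, 0) the pool is (4, 8)


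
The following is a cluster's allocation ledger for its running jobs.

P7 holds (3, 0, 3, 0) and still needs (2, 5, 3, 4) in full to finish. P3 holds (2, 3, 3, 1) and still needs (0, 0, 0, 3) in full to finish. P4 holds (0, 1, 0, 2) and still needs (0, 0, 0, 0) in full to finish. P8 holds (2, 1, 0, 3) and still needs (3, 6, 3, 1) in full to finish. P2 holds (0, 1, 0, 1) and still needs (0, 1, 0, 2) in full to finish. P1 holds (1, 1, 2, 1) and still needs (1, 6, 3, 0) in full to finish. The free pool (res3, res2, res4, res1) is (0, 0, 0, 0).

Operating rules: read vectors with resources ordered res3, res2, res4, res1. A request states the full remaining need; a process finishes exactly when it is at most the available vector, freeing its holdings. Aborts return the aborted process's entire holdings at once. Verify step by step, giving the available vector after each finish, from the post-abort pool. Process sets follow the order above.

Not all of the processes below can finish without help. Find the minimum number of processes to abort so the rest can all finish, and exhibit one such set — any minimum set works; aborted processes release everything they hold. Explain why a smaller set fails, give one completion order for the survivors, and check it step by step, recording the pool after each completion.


Abort P1.
Key observation: the deadlocked P8 becomes finishable only because P1 released (1, 1, 2, 1); it completes at step 4 below.
Why nothing smaller works: aborting no one leaves the state deadlocked as given.
The survivors complete as P4, P3, P2, P8, P7. Check, step by step (starting from the post-abort pool):
  pool = (1, 1, 2, 1)
  run P4 (needs (0, 0, 0, 0), free (1, 1, 2, 1)); after release of (0, 1, 0, 2) the pool is (1, 2, 2, 3)
  run P3 (needs (0, 0, 0, 3), free (1, 2, 2, 3)); after release of (2, 3, 3, 1) the pool is (3, 5, 5, 4)
  run P2 (needs (0, 1, 0, 2), free (3, 5, 5, 4)); after release of (0, 1, 0, 1) the pool is (3, 6, 5, 5)
  run P8 (needs (3, 6, 3, 1), free (3, 6, 5, 5)); after release of (2, 1, 0, 3) the pool is (5, 7, 5, 8)
  run P7 (needs (2, 5, 3, 4), free (5, 7, 5, 8)); after release of (3, 0, 3, 0) the pool is (8, 7, 8, 8)


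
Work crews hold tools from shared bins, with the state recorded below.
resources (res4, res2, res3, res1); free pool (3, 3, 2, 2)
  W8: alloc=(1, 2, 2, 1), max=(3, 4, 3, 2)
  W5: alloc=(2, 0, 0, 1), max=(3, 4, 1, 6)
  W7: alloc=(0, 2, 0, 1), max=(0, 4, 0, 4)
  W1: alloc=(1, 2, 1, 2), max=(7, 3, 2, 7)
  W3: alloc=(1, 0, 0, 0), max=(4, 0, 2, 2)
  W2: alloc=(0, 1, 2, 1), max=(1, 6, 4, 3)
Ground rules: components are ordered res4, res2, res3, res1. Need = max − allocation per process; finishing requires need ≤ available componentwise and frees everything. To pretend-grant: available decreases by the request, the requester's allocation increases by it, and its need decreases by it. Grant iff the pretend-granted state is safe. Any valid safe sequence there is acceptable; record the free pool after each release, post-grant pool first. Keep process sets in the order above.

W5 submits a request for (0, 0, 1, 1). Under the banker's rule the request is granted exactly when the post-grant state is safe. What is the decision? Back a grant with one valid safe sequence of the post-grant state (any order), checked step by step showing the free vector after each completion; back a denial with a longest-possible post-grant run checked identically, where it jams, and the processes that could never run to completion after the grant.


GRANT: granting preserves safety; a valid post-grant sequence is W8, W2, W3, W7, W5, W1.
Key observation: after the grant the pool drops to (3, 3, 1, 1), which still lets W8 finish first and unwind the rest.
Check on the post-grant state, step by step:
  pool = (3, 3, 1, 1)
  run W8 (needs (2, 2, 1, 1), free (3, 3, 1, 1)); after release of (1, 2, 2, 1) the pool is (4, 5, 3, 2)
  run W2 (needs (1, 5, 2, 2), free (4, 5, 3, 2)); after release of (0, 1, 2, 1) the pool is (4, 6, 5, 3)
  run W3 (needs (3, 0, 2, 2), free (4, 6, 5, 3)); after release of (1, 0, 0, 0) the pool is (5, 6, 5, 3)
  run W7 (needs (0, 2, 0, 3), free (5, 6, 5, 3)); after release of (0, 2, 0, 1) the pool is (5, 8, 5, 4)
  run W5 (needs (1, 4, 0, 4), free (5, 8, 5, 4)); after release of (2, 0, 1, 2) the pool is (7, 8, 6, 6)
  run W1 (needs (6, 1, 1, 5), free (7, 8, 6, 6)); after release of (1, 2, 1, 2) the pool is (8, 10, 7, 8)


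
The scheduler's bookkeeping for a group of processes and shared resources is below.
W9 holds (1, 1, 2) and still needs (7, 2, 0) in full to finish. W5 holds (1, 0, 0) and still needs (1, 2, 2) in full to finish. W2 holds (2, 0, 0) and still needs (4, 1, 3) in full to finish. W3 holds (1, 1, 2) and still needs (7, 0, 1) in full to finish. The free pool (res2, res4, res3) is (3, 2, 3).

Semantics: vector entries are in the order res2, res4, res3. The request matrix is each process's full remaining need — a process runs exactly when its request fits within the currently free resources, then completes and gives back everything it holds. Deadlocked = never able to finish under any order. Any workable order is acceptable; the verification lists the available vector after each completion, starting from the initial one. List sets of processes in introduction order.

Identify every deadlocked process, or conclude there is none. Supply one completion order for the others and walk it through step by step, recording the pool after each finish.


The deadlocked set is W9 and W3.
Key observation: no order helps: past W5, W2, the free pool tops out at (6, 2, 3), below what each blocked process needs in res2.
A valid finishing order for the others: W5, W2. Step-by-step check:
  pool = (3, 2, 3)
  W5: need (1, 2, 2) fits (3, 2, 3); releases (1, 0, 0), pool now (4, 2, 3)
  W2: need (4, 1, 3) fits (4, 2, 3); releases (2, 0, 0), pool now (6, 2, 3)
The stuck group stays short no matter what:
  blocked: W9 wants (7, 2, 0), pool (6, 2, 3) — not enough res2
  blocked: W3 wants (7, 0, 1), pool (6, 2, 3) — not enough res2


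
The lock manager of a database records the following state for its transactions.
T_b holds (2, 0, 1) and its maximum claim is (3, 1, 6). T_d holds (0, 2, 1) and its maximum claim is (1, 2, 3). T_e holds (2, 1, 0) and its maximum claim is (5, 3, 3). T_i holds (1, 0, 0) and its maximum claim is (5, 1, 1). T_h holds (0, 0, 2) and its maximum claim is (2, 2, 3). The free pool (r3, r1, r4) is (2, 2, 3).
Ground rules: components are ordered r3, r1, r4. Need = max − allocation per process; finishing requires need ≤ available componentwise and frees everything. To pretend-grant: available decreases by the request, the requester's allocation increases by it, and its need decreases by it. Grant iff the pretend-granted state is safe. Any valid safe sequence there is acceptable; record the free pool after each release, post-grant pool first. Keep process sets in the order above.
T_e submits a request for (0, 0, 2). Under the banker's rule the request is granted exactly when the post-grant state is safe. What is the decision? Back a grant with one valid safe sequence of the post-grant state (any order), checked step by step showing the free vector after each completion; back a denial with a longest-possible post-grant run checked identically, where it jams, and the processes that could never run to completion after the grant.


DENY. Granting would leave the state unsafe.
Key observation: after T_h, T_d the pool peaks at (2, 4, 4), and each blocked process is short somewhere: T_b on r4; T_e on r3; T_i on r3.
After a pretend grant, a maximal execution: T_h, T_d — then nothing else fits. Walking it through:
  pool = (2, 2, 1)
  T_h needs (2, 2, 1) <= (2, 2, 1) -> finishes; pool += (0, 0, 2) = (2, 2, 3)
  T_d needs (1, 0, 2) <= (2, 2, 3) -> finishes; pool += (0, 2, 1) = (2, 4, 4)
  T_b cannot run: need (1, 1, 5) vs free (2, 4, 4) (insufficient r4)
  T_e cannot run: need (3, 2, 1) vs free (2, 4, 4) (insufficient r3)
  T_i cannot run: need (4, 1, 1) vs free (2, 4, 4) (insufficient r3)
Had the request been granted, T_b, T_e and T_i could never finish.


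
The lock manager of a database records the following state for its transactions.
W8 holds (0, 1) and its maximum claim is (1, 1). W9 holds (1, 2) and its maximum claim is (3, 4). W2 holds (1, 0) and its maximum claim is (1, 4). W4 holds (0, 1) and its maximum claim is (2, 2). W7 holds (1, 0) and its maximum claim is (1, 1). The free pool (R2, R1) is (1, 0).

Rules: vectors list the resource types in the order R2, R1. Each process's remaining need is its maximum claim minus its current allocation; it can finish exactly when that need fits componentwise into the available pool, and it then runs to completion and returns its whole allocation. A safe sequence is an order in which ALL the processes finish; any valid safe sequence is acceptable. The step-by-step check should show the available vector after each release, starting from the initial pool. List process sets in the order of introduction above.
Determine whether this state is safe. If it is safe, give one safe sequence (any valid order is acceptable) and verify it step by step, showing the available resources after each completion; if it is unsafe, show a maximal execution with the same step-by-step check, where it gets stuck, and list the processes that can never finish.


The state is SAFE; one workable sequence: W8, W7, W4, W9, W2.
Key observation: reading the order forward, W8 is the first process whose need (1, 0) meets the free pool (1, 0) exactly on a resource it requests.
Step-by-step check:
  pool = (1, 0)
  W8 needs (1, 0) <= (1, 0) -> finishes; pool += (0, 1) = (1, 1)
  W7 needs (0, 1) <= (1, 1) -> finishes; pool += (1, 0) = (2, 1)
  W4 needs (2, 1) <= (2, 1) -> finishes; pool += (0, 1) = (2, 2)
  W9 needs (2, 2) <= (2, 2) -> finishes; pool += (1, 2) = (3, 4)
  W2 needs (0, 4) <= (3, 4) -> finishes; pool += (1, 0) = (4, 4)


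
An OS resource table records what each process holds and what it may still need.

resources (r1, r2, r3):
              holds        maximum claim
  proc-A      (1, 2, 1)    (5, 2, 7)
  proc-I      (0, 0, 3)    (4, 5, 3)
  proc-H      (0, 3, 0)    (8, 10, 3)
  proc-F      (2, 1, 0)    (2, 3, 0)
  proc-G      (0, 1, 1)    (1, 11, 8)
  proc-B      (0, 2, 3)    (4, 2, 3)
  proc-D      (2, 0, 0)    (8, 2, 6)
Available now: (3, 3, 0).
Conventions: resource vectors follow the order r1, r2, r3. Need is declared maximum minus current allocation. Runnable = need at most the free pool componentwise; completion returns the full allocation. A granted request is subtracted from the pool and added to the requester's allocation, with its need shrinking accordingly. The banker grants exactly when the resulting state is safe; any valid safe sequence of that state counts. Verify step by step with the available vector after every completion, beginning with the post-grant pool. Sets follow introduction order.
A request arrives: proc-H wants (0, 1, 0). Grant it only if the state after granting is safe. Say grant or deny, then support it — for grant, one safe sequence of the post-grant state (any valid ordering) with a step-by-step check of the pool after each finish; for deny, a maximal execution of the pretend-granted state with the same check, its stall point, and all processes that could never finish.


GRANT. The post-grant state is safe; one safe sequence: proc-F, proc-B, proc-I, proc-A, proc-D, proc-H, proc-G.
Key observation: even at the reduced pool (3, 2, 0), proc-F fits immediately, so safety survives the grant.
Check on the post-grant state, step by step:
  pool = (3, 2, 0)
  proc-F: need (0, 2, 0) fits (3, 2, 0); releases (2, 1, 0), pool now (5, 3, 0)
  proc-B: need (4, 0, 0) fits (5, 3, 0); releases (0, 2, 3), pool now (5, 5, 3)
  proc-I: need (4, 5, 0) fits (5, 5, 3); releases (0, 0, 3), pool now (5, 5, 6)
  proc-A: need (4, 0, 6) fits (5, 5, 6); releases (1, 2, 1), pool now (6, 7, 7)
  proc-D: need (6, 2, 6) fits (6, 7, 7); releases (2, 0, 0), pool now (8, 7, 7)
  proc-H: need (8, 6, 3) fits (8, 7, 7); releases (0, 4, 0), pool now (8, 11, 7)
  proc-G: need (1, 10, 7) fits (8, 11, 7); releases (0, 1, 1), pool now (8, 12, 8)


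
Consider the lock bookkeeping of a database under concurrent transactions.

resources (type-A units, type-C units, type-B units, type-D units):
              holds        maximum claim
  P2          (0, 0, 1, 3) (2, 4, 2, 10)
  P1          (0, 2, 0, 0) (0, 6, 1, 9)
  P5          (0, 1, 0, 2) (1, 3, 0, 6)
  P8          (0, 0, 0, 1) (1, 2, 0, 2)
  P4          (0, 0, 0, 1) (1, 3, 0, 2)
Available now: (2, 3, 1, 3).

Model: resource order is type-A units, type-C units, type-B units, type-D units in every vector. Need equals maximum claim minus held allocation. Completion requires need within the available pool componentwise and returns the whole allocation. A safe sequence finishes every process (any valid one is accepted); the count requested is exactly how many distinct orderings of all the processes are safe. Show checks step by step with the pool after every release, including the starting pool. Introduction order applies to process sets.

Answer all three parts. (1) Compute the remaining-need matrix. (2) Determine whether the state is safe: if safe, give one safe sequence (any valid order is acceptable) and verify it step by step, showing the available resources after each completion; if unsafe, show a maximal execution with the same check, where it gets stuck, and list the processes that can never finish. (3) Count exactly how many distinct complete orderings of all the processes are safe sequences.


(1) Need matrix, components ordered type-A units, type-C units, type-B units, type-D units:
  P2: (2, 4, 1, 7)
  P1: (0, 4, 1, 9)
  P5: (1, 2, 0, 4)
  P8: (1, 2, 0, 1)
  P4: (1, 3, 0, 1)
(2) SAFE. One safe sequence: P4, P5, P8, P2, P1.
Key observation: the first exact fit in this order is P4 — it needs (1, 3, 0, 1) with (2, 3, 1, 3) free, meeting a requested resource to the last unit.
Check, step by step:
  pool = (2, 3, 1, 3)
  P4 needs (1, 3, 0, 1) <= (2, 3, 1, 3) -> finishes; pool += (0, 0, 0, 1) = (2, 3, 1, 4)
  P5 needs (1, 2, 0, 4) <= (2, 3, 1, 4) -> finishes; pool += (0, 1, 0, 2) = (2, 4, 1, 6)
  P8 needs (1, 2, 0, 1) <= (2, 4, 1, 6) -> finishes; pool += (0, 0, 0, 1) = (2, 4, 1, 7)
  P2 needs (2, 4, 1, 7) <= (2, 4, 1, 7) -> finishes; pool += (0, 0, 1, 3) = (2, 4, 2, 10)
  P1 needs (0, 4, 1, 9) <= (2, 4, 2, 10) -> finishes; pool += (0, 2, 0, 0) = (2, 6, 2, 10)
(3) The exact count: 4 of the possible complete orderings are safe sequences.


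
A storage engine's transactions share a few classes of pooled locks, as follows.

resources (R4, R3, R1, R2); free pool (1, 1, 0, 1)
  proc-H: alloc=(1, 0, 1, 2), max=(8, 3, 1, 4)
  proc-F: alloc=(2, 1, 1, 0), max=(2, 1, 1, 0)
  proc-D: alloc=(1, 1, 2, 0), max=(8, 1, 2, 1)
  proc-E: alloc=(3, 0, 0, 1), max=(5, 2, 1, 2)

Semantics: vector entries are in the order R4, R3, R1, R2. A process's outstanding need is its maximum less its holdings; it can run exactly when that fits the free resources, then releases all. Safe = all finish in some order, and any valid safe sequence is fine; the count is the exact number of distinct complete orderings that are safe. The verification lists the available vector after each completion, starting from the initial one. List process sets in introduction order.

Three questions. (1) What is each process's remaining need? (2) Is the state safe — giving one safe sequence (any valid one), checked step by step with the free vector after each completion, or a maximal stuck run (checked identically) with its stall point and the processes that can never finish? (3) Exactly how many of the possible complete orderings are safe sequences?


(1) Remaining need (order R4, R3, R1, R2):
  proc-H: (7, 3, 0, 2)
  proc-F: (0, 0, 0, 0)
  proc-D: (7, 0, 0, 1)
  proc-E: (2, 2, 1, 1)
(2) UNSAFE — no complete ordering exists.
Key observation: R4 is the bottleneck — with proc-F, proc-E done the pool holds (6, 2, 1, 2), short of every remaining need.
The run proc-F, proc-E cannot be extended any further. Check, step by step:
  pool = (1, 1, 0, 1)
  proc-F: need (0, 0, 0, 0) fits (1, 1, 0, 1); releases (2, 1, 1, 0), pool now (3, 2, 1, 1)
  proc-E: need (2, 2, 1, 1) fits (3, 2, 1, 1); releases (3, 0, 0, 1), pool now (6, 2, 1, 2)
  blocked: proc-H wants (7, 3, 0, 2), pool (6, 2, 1, 2) — not enough R4 and R3
  blocked: proc-D wants (7, 0, 0, 1), pool (6, 2, 1, 2) — not enough R4
Permanently blocked: proc-H and proc-D.
(3) Exactly 0 of the possible complete orderings are safe sequences.


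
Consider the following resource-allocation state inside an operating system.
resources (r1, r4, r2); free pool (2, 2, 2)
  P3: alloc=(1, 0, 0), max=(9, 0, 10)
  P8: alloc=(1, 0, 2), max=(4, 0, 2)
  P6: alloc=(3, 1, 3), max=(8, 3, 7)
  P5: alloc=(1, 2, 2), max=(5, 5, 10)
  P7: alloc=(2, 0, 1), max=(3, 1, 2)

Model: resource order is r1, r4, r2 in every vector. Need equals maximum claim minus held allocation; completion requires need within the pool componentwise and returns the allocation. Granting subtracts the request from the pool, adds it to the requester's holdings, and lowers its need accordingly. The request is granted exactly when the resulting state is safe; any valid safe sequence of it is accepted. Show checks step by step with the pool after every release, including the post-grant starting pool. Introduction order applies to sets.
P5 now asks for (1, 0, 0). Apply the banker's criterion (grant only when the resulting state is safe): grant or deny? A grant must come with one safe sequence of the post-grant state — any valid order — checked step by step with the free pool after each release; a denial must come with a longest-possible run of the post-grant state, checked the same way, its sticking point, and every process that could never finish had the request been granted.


DENY — the pretend-granted state is unsafe.
Key observation: after P7, P8 the pool peaks at (4, 2, 5), and each blocked process is short somewhere: P3 on r1, r2; P6 on r1; P5 on r4, r2.
After a pretend grant, a maximal execution: P7, P8 — then nothing else fits. Check, step by step:
  pool = (1, 2, 2)
  run P7 (needs (1, 1, 1), free (1, 2, 2)); after release of (2, 0, 1) the pool is (3, 2, 3)
  run P8 (needs (3, 0, 0), free (3, 2, 3)); after release of (1, 0, 2) the pool is (4, 2, 5)
  blocked: P3 wants (8, 0, 10), pool (4, 2, 5) — not enough r1 and r2
  blocked: P6 wants (5, 2, 4), pool (4, 2, 5) — not enough r1
  blocked: P5 wants (3, 3, 8), pool (4, 2, 5) — not enough r4 and r2
Processes that could never finish after the grant: P3, P6 and P5.


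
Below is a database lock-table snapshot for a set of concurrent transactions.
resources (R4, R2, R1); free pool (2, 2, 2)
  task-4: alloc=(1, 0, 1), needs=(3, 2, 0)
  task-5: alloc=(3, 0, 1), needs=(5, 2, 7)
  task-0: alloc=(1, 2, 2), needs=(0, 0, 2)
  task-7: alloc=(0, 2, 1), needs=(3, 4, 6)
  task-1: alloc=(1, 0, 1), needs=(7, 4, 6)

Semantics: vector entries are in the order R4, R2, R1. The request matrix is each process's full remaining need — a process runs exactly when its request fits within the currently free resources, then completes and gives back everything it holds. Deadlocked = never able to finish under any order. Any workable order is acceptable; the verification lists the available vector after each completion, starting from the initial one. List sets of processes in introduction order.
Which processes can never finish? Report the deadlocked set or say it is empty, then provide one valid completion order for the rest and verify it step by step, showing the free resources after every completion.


Deadlocked: task-5, task-7 and task-1.
Key observation: no order helps: past task-0, task-4, the free pool tops out at (4, 4, 5), below what each blocked process needs in R1.
A valid finishing order for the others: task-0, task-4. Walking it through:
  pool = (2, 2, 2)
  run task-0 (needs (0, 0, 2), free (2, 2, 2)); after release of (1, 2, 2) the pool is (3, 4, 4)
  run task-4 (needs (3, 2, 0), free (3, 4, 4)); after release of (1, 0, 1) the pool is (4, 4, 5)
The stuck group stays short no matter what:
  task-5 cannot run: need (5, 2, 7) vs free (4, 4, 5) (insufficient R4 and R1)
  task-7 cannot run: need (3, 4, 6) vs free (4, 4, 5) (insufficient R1)
  task-1 cannot run: need (7, 4, 6) vs free (4, 4, 5) (insufficient R4 and R1)


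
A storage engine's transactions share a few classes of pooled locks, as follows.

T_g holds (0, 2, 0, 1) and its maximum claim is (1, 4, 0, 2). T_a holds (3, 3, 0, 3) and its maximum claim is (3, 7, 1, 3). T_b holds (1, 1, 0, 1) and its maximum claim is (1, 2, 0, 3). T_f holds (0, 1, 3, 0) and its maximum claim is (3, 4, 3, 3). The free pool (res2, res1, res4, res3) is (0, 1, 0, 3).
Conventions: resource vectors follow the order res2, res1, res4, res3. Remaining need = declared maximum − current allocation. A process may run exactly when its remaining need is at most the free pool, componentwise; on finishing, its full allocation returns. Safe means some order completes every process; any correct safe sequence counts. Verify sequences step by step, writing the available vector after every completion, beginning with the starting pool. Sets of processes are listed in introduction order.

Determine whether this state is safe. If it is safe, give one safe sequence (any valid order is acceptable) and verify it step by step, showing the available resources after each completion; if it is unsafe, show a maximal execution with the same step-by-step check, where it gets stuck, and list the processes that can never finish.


UNSAFE — no complete ordering exists.
Key observation: after T_b, T_g the pool peaks at (1, 4, 0, 5), and each blocked process is short somewhere: T_a on res4; T_f on res2.
Going as far as possible: T_b, T_g; after that, nothing fits. Step-by-step check:
  pool = (0, 1, 0, 3)
  T_b needs (0, 1, 0, 2) <= (0, 1, 0, 3) -> finishes; pool += (1, 1, 0, 1) = (1, 2, 0, 4)
  T_g needs (1, 2, 0, 1) <= (1, 2, 0, 4) -> finishes; pool += (0, 2, 0, 1) = (1, 4, 0, 5)
  T_a cannot run: need (0, 4, 1, 0) vs free (1, 4, 0, 5) (insufficient res4)
  T_f cannot run: need (3, 3, 0, 3) vs free (1, 4, 0, 5) (insufficient res2)
Never able to finish: T_a and T_f.


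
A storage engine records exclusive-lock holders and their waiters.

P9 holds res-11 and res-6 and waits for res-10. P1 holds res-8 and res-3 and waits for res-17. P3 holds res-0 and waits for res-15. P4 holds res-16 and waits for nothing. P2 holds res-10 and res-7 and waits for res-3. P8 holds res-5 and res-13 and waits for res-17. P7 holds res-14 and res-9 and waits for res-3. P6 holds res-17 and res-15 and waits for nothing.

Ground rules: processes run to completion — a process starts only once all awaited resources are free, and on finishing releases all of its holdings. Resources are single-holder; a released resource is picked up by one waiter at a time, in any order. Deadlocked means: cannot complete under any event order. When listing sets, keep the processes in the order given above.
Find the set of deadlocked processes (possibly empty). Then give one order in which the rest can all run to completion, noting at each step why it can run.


The deadlocked set is empty.
Key observation: all waits point, directly or indirectly, at processes that can finish, so nothing is permanently blocked.
The rest can finish in the order P6, P3, P1, P7, P4, P8, P2, P9.
Walking it through:
  run P6 (it waits on nothing); releases res-17 and res-15
  P3 waits on res-15 — all released -> runs and releases res-0
  P1 waits on res-17 — all released -> runs and releases res-8 and res-3
  P7 waits on res-3 — all released -> runs and releases res-14 and res-9
  run P4 (it waits on nothing); releases res-16
  P8 waits on res-17 — all released -> runs and releases res-5 and res-13
  P2 waits on res-3 — all released -> runs and releases res-10 and res-7
  P9 waits on res-10 — all released -> runs and releases res-11 and res-6
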